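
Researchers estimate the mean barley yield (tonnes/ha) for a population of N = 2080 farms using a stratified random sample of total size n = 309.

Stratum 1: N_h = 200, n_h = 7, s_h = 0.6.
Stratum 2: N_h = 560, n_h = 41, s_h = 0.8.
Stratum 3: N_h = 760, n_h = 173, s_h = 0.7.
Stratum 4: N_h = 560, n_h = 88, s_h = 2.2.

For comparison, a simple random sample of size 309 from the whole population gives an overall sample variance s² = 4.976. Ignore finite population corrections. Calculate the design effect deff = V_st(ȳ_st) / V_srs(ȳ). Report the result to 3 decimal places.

deff ≈ 0.371

V̂(ȳ_st) = Σ W_h² s_h²/n_h, with W_h = N_h/N and N = 2080:
  stratum 1: (200/2080)²·0.6²/7 = 0.000475486
  stratum 2: (560/2080)²·0.8²/41 = 0.00113148
  stratum 3: (760/2080)²·0.7²/173 = 0.000378138
  stratum 4: (560/2080)²·2.2²/88 = 0.00398669
V_st = 0.00597179
V_srs = s²/n = 4.976/309 = 0.0161036
deff = V_st / V_srs = 0.00597179/0.0161036 = 0.3708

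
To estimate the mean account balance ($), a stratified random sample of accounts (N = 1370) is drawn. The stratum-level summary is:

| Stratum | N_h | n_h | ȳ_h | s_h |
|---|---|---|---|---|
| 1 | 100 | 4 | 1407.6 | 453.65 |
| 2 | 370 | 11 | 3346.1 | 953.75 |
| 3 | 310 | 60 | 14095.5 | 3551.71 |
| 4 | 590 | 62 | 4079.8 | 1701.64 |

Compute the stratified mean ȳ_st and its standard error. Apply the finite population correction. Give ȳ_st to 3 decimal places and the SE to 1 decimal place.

ȳ_st ≈ 5952.923, SE ≈ 150.2

ȳ_st = Σ W_h ȳ_h = (100·1407.6 + 370·3346.1 + 310·14095.5 + 590·4079.8)/1370 = 5952.92263
V̂(ȳ_st) = Σ W_h² (1 − n_h/N_h) s_h²/n_h, with W_h = N_h/N and N = 1370:
  stratum 1: (100/1370)²·(1 − 4/100)·453.65²/4 = 263.155
  stratum 2: (370/1370)²·(1 − 11/370)·953.75²/11 = 5852.37
  stratum 3: (310/1370)²·(1 − 60/310)·3551.71²/60 = 8681.29
  stratum 4: (590/1370)²·(1 − 62/590)·1701.64²/62 = 7751.55
V̂(ȳ_st) = 22548.4
SE(ȳ_st) = √22548.4 = 150.161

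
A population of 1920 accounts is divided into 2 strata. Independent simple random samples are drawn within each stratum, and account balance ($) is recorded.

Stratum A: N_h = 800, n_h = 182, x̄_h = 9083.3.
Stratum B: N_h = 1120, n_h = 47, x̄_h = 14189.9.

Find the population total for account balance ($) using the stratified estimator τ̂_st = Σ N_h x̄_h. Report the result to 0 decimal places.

τ̂_st = Σ N_h x̄_h = 800·9083.3 + 1120·14189.9 = 23159328

τ̂_st ≈ 23159328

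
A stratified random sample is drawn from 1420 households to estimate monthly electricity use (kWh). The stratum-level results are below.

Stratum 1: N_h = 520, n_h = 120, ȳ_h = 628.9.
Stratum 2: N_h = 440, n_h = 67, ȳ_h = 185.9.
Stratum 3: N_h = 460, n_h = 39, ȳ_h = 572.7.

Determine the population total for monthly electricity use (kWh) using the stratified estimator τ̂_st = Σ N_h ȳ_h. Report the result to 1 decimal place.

τ̂_st ≈ 672266.0

τ̂_st = Σ N_h ȳ_h = 520·628.9 + 440·185.9 + 460·572.7 = 672266.0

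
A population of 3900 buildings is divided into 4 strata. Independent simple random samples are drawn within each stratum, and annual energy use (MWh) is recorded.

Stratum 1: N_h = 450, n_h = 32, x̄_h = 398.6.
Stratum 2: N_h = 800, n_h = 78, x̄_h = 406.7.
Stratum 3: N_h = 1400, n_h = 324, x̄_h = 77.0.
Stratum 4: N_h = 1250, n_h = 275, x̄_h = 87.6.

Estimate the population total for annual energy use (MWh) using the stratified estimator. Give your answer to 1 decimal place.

τ̂_st ≈ 722030.0

τ̂_st = Σ N_h x̄_h = 450·398.6 + 800·406.7 + 1400·77.0 + 1250·87.6 = 722030.0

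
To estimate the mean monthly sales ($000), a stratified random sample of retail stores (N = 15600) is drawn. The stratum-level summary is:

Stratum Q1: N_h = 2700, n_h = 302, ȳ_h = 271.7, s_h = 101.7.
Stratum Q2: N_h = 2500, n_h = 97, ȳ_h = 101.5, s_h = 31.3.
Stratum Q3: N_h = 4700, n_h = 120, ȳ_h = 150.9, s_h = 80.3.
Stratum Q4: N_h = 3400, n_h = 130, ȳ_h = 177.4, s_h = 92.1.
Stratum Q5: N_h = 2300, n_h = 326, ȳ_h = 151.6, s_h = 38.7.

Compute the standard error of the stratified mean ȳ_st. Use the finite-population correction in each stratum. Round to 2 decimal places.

SE(ȳ_st) ≈ 3.00

V̂(ȳ_st) = Σ W_h² (1 − n_h/N_h) s_h²/n_h, with W_h = N_h/N and N = 15600:
  stratum Q1: (2700/15600)²·(1 − 302/2700)·101.7²/302 = 0.911169
  stratum Q2: (2500/15600)²·(1 − 97/2500)·31.3²/97 = 0.249323
  stratum Q3: (4700/15600)²·(1 − 120/4700)·80.3²/120 = 4.75296
  stratum Q4: (3400/15600)²·(1 − 130/3400)·92.1²/130 = 2.98094
  stratum Q5: (2300/15600)²·(1 − 326/2300)·38.7²/326 = 0.0857097
V̂(ȳ_st) = 8.9801
SE(ȳ_st) = √8.9801 = 2.99668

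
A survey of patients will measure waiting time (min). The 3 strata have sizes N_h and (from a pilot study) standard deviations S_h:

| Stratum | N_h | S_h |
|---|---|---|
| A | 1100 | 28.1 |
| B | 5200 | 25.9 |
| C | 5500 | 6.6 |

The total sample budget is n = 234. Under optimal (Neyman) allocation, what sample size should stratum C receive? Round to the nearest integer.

Neyman allocation: n_h = n · N_h S_h / Σ N_i S_i, with n = 234.
  stratum A: N_h·S_h = 1100·28.1 = 30910.00
  stratum B: N_h·S_h = 5200·25.9 = 134680.00
  stratum C: N_h·S_h = 5500·6.6 = 36300.00
Σ N_h S_h = 201890.00
n for stratum C = 234·36300.00/201890.00 = 42.073 → 42

42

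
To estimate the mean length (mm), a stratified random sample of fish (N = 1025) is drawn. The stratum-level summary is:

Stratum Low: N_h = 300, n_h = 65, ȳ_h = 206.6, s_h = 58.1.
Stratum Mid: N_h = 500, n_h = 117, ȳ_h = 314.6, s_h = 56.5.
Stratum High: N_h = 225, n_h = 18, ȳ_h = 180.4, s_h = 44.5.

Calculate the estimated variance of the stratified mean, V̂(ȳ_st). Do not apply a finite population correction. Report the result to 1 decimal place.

V̂(ȳ_st) = Σ W_h² s_h²/n_h, with W_h = N_h/N and N = 1025:
  stratum Low: (300/1025)²·58.1²/65 = 4.44871
  stratum Mid: (500/1025)²·56.5²/117 = 6.49237
  stratum High: (225/1025)²·44.5²/18 = 5.30109
V̂(ȳ_st) = 16.2422

V̂(ȳ_st) ≈ 16.2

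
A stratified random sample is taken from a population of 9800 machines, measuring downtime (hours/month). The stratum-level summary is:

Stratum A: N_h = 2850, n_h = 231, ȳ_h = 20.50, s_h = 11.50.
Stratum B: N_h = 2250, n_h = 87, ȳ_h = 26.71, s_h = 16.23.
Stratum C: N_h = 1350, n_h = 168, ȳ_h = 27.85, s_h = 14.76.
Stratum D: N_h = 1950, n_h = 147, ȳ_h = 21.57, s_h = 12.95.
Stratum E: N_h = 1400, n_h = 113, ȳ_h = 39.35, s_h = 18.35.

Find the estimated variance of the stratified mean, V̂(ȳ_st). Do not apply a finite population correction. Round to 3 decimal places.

V̂(ȳ_st) = Σ W_h² s_h²/n_h, with W_h = N_h/N and N = 9800:
  stratum A: (2850/9800)²·11.50²/231 = 0.0484196
  stratum B: (2250/9800)²·16.23²/87 = 0.159599
  stratum C: (1350/9800)²·14.76²/168 = 0.0246081
  stratum D: (1950/9800)²·12.95²/147 = 0.0451689
  stratum E: (1400/9800)²·18.35²/113 = 0.0608132
V̂(ȳ_st) = 0.338609

V̂(ȳ_st) ≈ 0.339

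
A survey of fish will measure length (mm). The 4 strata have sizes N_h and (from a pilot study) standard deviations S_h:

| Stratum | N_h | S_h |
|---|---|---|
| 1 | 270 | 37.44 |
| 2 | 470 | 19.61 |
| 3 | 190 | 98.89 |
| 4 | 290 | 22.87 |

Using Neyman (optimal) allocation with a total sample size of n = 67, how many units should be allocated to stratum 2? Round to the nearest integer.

Neyman allocation: n_h = n · N_h S_h / Σ N_i S_i, with n = 67.
  stratum 1: N_h·S_h = 270·37.44 = 10108.80
  stratum 2: N_h·S_h = 470·19.61 = 9216.70
  stratum 3: N_h·S_h = 190·98.89 = 18789.10
  stratum 4: N_h·S_h = 290·22.87 = 6632.30
Σ N_h S_h = 44746.90
n for stratum 2 = 67·9216.70/44746.90 = 13.800 → 14

14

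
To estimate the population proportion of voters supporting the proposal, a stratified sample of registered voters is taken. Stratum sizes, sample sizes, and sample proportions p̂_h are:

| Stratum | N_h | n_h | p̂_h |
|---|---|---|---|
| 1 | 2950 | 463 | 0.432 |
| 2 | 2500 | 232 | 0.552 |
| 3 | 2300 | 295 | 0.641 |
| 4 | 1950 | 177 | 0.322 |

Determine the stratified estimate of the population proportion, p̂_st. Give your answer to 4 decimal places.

p̂_st ≈ 0.4904

N = 9700; stratum weights W_h = N_h/N.
p̂_st = Σ W_h p̂_h = (2950·0.432 + 2500·0.552 + 2300·0.641 + 1950·0.322)/9700 = 0.49037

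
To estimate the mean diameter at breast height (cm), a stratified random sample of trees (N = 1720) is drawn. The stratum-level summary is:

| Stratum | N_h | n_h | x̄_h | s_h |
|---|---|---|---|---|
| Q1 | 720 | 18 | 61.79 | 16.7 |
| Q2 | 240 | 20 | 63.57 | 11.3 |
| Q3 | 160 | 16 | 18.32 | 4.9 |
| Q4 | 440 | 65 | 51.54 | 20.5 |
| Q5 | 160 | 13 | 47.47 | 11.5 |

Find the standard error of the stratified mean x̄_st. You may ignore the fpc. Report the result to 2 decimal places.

SE(x̄_st) ≈ 1.83

V̂(x̄_st) = Σ W_h² s_h²/n_h, with W_h = N_h/N and N = 1720:
  stratum Q1: (720/1720)²·16.7²/18 = 2.71499
  stratum Q2: (240/1720)²·11.3²/20 = 0.124306
  stratum Q3: (160/1720)²·4.9²/16 = 0.0129854
  stratum Q4: (440/1720)²·20.5²/65 = 0.4231
  stratum Q5: (160/1720)²·11.5²/13 = 0.088031
V̂(x̄_st) = 3.36341
SE(x̄_st) = √3.36341 = 1.83396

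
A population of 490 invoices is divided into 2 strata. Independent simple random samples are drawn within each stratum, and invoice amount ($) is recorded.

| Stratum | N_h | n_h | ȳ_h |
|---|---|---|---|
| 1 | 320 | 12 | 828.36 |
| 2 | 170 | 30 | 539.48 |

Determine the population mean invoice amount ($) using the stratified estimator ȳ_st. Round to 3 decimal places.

ȳ_st ≈ 728.136

N = Σ N_h = 490. Stratum weights W_h = N_h/N.
ȳ_st = (320·828.36 + 170·539.48) / 490 = 728.13633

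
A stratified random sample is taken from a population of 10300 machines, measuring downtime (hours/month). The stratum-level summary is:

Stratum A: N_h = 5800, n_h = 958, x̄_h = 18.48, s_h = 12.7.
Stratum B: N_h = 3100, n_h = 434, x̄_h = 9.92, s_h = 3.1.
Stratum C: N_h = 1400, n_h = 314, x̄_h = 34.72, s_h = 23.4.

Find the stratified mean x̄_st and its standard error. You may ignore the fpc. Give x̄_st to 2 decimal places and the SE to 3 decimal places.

x̄_st ≈ 18.11, SE ≈ 0.296

x̄_st = Σ W_h x̄_h = (5800·18.48 + 3100·9.92 + 1400·34.72)/10300 = 18.11107
V̂(x̄_st) = Σ W_h² s_h²/n_h, with W_h = N_h/N and N = 10300:
  stratum A: (5800/10300)²·12.7²/958 = 0.0533855
  stratum B: (3100/10300)²·3.1²/434 = 0.00200578
  stratum C: (1400/10300)²·23.4²/314 = 0.0322169
V̂(x̄_st) = 0.0876082
SE(x̄_st) = √0.0876082 = 0.295987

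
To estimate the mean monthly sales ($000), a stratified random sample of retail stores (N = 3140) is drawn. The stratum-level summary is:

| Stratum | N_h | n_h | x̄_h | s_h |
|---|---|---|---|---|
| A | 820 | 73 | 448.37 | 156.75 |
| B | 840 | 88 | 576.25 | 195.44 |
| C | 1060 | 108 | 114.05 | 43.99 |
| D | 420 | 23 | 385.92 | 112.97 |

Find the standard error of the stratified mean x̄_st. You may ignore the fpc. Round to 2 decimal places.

V̂(x̄_st) = Σ W_h² s_h²/n_h, with W_h = N_h/N and N = 3140:
  stratum A: (820/3140)²·156.75²/73 = 22.9541
  stratum B: (840/3140)²·195.44²/88 = 31.063
  stratum C: (1060/3140)²·43.99²/108 = 2.04191
  stratum D: (420/3140)²·112.97²/23 = 9.92745
V̂(x̄_st) = 65.9865
SE(x̄_st) = √65.9865 = 8.12321

SE(x̄_st) ≈ 8.12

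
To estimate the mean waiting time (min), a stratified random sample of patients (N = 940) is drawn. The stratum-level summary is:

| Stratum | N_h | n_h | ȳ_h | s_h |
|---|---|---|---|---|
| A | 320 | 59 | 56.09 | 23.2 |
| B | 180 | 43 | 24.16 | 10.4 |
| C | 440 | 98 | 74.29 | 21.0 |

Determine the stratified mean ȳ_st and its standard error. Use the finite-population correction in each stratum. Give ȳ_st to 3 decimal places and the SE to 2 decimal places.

ȳ_st ≈ 58.495, SE ≈ 1.30

ȳ_st = Σ W_h ȳ_h = (320·56.09 + 180·24.16 + 440·74.29)/940 = 58.49489
V̂(ȳ_st) = Σ W_h² (1 − n_h/N_h) s_h²/n_h, with W_h = N_h/N and N = 940:
  stratum A: (320/940)²·(1 − 59/320)·23.2²/59 = 0.862301
  stratum B: (180/940)²·(1 − 43/180)·10.4²/43 = 0.0701998
  stratum C: (440/940)²·(1 − 98/440)·21.0²/98 = 0.766365
V̂(ȳ_st) = 1.69887
SE(ȳ_st) = √1.69887 = 1.30341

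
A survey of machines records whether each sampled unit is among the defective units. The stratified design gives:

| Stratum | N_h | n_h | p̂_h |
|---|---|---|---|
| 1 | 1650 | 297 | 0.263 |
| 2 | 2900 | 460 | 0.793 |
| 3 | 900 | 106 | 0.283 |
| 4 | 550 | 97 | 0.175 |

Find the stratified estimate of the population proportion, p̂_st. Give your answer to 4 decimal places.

p̂_st ≈ 0.5141

N = 6000; stratum weights W_h = N_h/N.
p̂_st = Σ W_h p̂_h = (1650·0.263 + 2900·0.793 + 900·0.283 + 550·0.175)/6000 = 0.51410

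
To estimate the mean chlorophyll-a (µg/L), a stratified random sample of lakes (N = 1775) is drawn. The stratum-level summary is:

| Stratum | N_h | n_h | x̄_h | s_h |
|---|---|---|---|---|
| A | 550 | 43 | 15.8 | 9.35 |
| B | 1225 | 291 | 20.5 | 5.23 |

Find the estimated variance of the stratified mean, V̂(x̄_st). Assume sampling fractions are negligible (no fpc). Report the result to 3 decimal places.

V̂(x̄_st) = Σ W_h² s_h²/n_h, with W_h = N_h/N and N = 1775:
  stratum A: (550/1775)²·9.35²/43 = 0.195202
  stratum B: (1225/1775)²·5.23²/291 = 0.0447699
V̂(x̄_st) = 0.239971

V̂(x̄_st) ≈ 0.240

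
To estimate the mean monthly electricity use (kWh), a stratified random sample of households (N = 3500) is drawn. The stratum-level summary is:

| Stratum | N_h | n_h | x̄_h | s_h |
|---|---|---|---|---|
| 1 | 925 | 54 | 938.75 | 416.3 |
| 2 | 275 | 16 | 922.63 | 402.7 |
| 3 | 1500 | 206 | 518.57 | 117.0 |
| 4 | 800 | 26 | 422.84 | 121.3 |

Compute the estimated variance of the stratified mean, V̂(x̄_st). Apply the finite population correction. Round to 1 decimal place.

V̂(x̄_st) = Σ W_h² (1 − n_h/N_h) s_h²/n_h, with W_h = N_h/N and N = 3500:
  stratum 1: (925/3500)²·(1 − 54/925)·416.3²/54 = 211.078
  stratum 2: (275/3500)²·(1 − 16/275)·402.7²/16 = 58.9304
  stratum 3: (1500/3500)²·(1 − 206/1500)·117.0²/206 = 10.5292
  stratum 4: (800/3500)²·(1 − 26/800)·121.3²/26 = 28.6051
V̂(x̄_st) = 309.143

V̂(x̄_st) ≈ 309.1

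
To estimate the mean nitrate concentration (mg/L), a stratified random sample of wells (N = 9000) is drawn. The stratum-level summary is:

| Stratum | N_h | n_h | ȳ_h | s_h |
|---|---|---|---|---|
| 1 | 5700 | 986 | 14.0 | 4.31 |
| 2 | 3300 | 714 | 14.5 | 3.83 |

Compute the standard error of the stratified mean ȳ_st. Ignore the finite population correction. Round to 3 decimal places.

SE(ȳ_st) ≈ 0.102

V̂(ȳ_st) = Σ W_h² s_h²/n_h, with W_h = N_h/N and N = 9000:
  stratum 1: (5700/9000)²·4.31²/986 = 0.00755688
  stratum 2: (3300/9000)²·3.83²/714 = 0.00276212
V̂(ȳ_st) = 0.010319
SE(ȳ_st) = √0.010319 = 0.101582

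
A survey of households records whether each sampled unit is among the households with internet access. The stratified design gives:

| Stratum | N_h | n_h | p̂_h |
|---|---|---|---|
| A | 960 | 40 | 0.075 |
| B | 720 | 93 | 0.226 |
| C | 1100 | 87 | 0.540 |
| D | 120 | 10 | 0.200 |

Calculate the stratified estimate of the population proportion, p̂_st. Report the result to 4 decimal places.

p̂_st ≈ 0.2940

N = 2900; stratum weights W_h = N_h/N.
p̂_st = Σ W_h p̂_h = (960·0.075 + 720·0.226 + 1100·0.540 + 120·0.200)/2900 = 0.29404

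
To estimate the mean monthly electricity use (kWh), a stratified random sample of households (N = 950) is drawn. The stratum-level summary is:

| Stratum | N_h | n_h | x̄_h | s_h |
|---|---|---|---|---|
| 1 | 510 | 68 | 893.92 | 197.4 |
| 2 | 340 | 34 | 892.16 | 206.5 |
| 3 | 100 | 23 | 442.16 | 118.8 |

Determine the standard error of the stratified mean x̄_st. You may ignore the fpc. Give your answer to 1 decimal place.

V̂(x̄_st) = Σ W_h² s_h²/n_h, with W_h = N_h/N and N = 950:
  stratum 1: (510/950)²·197.4²/68 = 165.15
  stratum 2: (340/950)²·206.5²/34 = 160.647
  stratum 3: (100/950)²·118.8²/23 = 6.7992
V̂(x̄_st) = 332.596
SE(x̄_st) = √332.596 = 18.2372

SE(x̄_st) ≈ 18.2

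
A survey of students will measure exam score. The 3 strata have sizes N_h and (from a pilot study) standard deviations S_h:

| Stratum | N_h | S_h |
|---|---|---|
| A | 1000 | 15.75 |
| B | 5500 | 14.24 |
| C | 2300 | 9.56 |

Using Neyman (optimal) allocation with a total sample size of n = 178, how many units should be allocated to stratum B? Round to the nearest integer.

120

Neyman allocation: n_h = n · N_h S_h / Σ N_i S_i, with n = 178.
  stratum A: N_h·S_h = 1000·15.75 = 15750.00
  stratum B: N_h·S_h = 5500·14.24 = 78320.00
  stratum C: N_h·S_h = 2300·9.56 = 21988.00
Σ N_h S_h = 116058.00
n for stratum B = 178·78320.00/116058.00 = 120.121 → 120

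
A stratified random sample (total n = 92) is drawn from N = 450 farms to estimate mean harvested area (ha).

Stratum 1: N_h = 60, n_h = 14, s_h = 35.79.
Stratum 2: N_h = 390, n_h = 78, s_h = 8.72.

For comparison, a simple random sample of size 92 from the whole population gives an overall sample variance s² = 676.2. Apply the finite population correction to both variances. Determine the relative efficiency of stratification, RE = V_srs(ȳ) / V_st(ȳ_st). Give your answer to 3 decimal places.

RE ≈ 3.190

V̂(ȳ_st) = Σ W_h² (1 − n_h/N_h) s_h²/n_h, with W_h = N_h/N and N = 450:
  stratum 1: (60/450)²·(1 − 14/60)·35.79²/14 = 1.24704
  stratum 2: (390/450)²·(1 − 78/390)·8.72²/78 = 0.585777
V_st = 1.83281
V_srs = (1 − 92/450)·676.2/92 = 5.84733
Relative efficiency = V_srs / V_st = 5.84733/1.83281 = 3.1904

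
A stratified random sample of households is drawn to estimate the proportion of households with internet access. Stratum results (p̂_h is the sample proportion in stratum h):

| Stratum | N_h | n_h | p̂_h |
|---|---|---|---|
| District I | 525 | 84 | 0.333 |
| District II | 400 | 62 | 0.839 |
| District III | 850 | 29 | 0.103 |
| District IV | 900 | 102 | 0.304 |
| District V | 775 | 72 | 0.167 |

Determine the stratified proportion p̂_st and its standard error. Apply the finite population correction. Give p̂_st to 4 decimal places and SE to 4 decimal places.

N = 3450; stratum weights W_h = N_h/N.
p̂_st = Σ W_h p̂_h = (525·0.333 + 400·0.839 + 850·0.103 + 900·0.304 + 775·0.167)/3450 = 0.29014
V̂(p̂_st) = Σ W_h² (1 − n_h/N_h) p̂_h(1−p̂_h)/(n_h−1):
  stratum District I: (525/3450)²·(1 − 84/525)·0.333·0.667/83 = 5.20537e-05
  stratum District II: (400/3450)²·(1 − 62/400)·0.839·0.161/61 = 2.51534e-05
  stratum District III: (850/3450)²·(1 − 29/850)·0.103·0.897/28 = 0.000193462
  stratum District IV: (900/3450)²·(1 − 102/900)·0.304·0.696/101 = 0.000126406
  stratum District V: (775/3450)²·(1 − 72/775)·0.167·0.833/71 = 8.96854e-05
V̂(p̂_st) = 0.000486761; SE = √V̂ = 0.0220627

p̂_st ≈ 0.2901, SE ≈ 0.0221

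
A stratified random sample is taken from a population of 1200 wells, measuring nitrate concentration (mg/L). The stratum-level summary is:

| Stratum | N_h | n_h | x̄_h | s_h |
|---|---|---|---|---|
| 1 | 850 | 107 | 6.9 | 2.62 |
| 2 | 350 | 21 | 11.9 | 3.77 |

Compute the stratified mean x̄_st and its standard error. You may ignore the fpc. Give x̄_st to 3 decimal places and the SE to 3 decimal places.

x̄_st = Σ W_h x̄_h = (850·6.9 + 350·11.9)/1200 = 8.35833
V̂(x̄_st) = Σ W_h² s_h²/n_h, with W_h = N_h/N and N = 1200:
  stratum 1: (850/1200)²·2.62²/107 = 0.032188
  stratum 2: (350/1200)²·3.77²/21 = 0.0575754
V̂(x̄_st) = 0.0897634
SE(x̄_st) = √0.0897634 = 0.299605

x̄_st ≈ 8.358, SE ≈ 0.300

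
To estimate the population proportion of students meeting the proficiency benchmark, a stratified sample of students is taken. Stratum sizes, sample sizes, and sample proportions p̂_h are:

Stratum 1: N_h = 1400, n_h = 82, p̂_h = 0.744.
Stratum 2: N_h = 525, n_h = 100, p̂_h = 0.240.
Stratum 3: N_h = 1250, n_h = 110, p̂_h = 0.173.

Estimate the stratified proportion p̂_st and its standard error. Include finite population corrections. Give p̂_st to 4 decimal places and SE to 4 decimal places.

p̂_st ≈ 0.4359, SE ≈ 0.0256

N = 3175; stratum weights W_h = N_h/N.
p̂_st = Σ W_h p̂_h = (1400·0.744 + 525·0.240 + 1250·0.173)/3175 = 0.43586
V̂(p̂_st) = Σ W_h² (1 − n_h/N_h) p̂_h(1−p̂_h)/(n_h−1):
  stratum 1: (1400/3175)²·(1 − 82/1400)·0.744·0.256/81 = 0.000430412
  stratum 2: (525/3175)²·(1 − 100/525)·0.240·0.760/99 = 4.07803e-05
  stratum 3: (1250/3175)²·(1 − 110/1250)·0.173·0.827/109 = 0.000185546
V̂(p̂_st) = 0.000656738; SE = √V̂ = 0.0256269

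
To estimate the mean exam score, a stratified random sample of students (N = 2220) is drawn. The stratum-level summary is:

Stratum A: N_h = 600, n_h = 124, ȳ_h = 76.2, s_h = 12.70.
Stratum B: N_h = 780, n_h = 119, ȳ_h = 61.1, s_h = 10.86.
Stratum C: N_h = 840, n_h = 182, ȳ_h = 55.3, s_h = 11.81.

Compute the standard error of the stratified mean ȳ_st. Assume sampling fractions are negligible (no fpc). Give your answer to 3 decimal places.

SE(ȳ_st) ≈ 0.572

V̂(ȳ_st) = Σ W_h² s_h²/n_h, with W_h = N_h/N and N = 2220:
  stratum A: (600/2220)²·12.70²/124 = 0.0950128
  stratum B: (780/2220)²·10.86²/119 = 0.122348
  stratum C: (840/2220)²·11.81²/182 = 0.109719
V̂(ȳ_st) = 0.327079
SE(ȳ_st) = √0.327079 = 0.571909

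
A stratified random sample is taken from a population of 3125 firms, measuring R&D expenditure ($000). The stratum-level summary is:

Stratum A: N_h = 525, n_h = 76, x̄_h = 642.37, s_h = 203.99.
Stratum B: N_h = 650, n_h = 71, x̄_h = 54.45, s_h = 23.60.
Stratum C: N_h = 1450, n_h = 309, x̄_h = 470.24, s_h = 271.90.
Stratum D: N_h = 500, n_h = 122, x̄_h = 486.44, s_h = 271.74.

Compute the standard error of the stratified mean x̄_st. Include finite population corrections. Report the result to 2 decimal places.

SE(x̄_st) ≈ 8.11

V̂(x̄_st) = Σ W_h² (1 − n_h/N_h) s_h²/n_h, with W_h = N_h/N and N = 3125:
  stratum A: (525/3125)²·(1 − 76/525)·203.99²/76 = 13.2163
  stratum B: (650/3125)²·(1 − 71/650)·23.60²/71 = 0.302313
  stratum C: (1450/3125)²·(1 − 309/1450)·271.90²/309 = 40.5334
  stratum D: (500/3125)²·(1 − 122/500)·271.74²/122 = 11.7141
V̂(x̄_st) = 65.7662
SE(x̄_st) = √65.7662 = 8.10963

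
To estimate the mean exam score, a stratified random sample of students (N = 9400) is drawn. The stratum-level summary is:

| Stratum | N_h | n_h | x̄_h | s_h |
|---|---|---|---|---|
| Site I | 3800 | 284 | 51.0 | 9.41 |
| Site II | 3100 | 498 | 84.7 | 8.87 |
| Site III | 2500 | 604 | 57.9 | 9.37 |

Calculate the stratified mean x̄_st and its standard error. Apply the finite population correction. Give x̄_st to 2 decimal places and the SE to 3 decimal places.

x̄_st ≈ 63.95, SE ≈ 0.263

x̄_st = Σ W_h x̄_h = (3800·51.0 + 3100·84.7 + 2500·57.9)/9400 = 63.94894
V̂(x̄_st) = Σ W_h² (1 − n_h/N_h) s_h²/n_h, with W_h = N_h/N and N = 9400:
  stratum Site I: (3800/9400)²·(1 − 284/3800)·9.41²/284 = 0.0471452
  stratum Site II: (3100/9400)²·(1 − 498/3100)·8.87²/498 = 0.0144222
  stratum Site III: (2500/9400)²·(1 − 604/2500)·9.37²/604 = 0.00779767
V̂(x̄_st) = 0.0693651
SE(x̄_st) = √0.0693651 = 0.263373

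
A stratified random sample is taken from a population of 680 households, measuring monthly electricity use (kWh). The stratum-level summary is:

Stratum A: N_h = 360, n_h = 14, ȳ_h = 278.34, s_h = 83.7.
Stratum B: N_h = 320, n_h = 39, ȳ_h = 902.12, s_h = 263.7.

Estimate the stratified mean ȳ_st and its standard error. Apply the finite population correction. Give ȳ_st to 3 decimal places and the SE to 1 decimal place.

ȳ_st ≈ 571.884, SE ≈ 21.9

ȳ_st = Σ W_h ȳ_h = (360·278.34 + 320·902.12)/680 = 571.88353
V̂(ȳ_st) = Σ W_h² (1 − n_h/N_h) s_h²/n_h, with W_h = N_h/N and N = 680:
  stratum A: (360/680)²·(1 − 14/360)·83.7²/14 = 134.798
  stratum B: (320/680)²·(1 − 39/320)·263.7²/39 = 346.732
V̂(ȳ_st) = 481.53
SE(ȳ_st) = √481.53 = 21.9438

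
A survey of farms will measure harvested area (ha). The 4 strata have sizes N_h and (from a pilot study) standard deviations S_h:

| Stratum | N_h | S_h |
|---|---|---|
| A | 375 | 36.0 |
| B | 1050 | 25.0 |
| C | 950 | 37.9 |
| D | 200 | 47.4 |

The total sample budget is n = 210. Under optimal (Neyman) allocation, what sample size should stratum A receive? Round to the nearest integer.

33

Neyman allocation: n_h = n · N_h S_h / Σ N_i S_i, with n = 210.
  stratum A: N_h·S_h = 375·36.0 = 13500.00
  stratum B: N_h·S_h = 1050·25.0 = 26250.00
  stratum C: N_h·S_h = 950·37.9 = 36005.00
  stratum D: N_h·S_h = 200·47.4 = 9480.00
Σ N_h S_h = 85235.00
n for stratum A = 210·13500.00/85235.00 = 33.261 → 33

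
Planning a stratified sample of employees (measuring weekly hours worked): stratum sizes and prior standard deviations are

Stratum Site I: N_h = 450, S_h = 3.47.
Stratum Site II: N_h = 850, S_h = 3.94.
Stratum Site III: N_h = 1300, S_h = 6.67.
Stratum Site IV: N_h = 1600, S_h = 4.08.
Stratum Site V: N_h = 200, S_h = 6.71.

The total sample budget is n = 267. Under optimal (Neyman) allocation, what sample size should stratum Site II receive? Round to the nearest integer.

42

Neyman allocation: n_h = n · N_h S_h / Σ N_i S_i, with n = 267.
  stratum Site I: N_h·S_h = 450·3.47 = 1561.50
  stratum Site II: N_h·S_h = 850·3.94 = 3349.00
  stratum Site III: N_h·S_h = 1300·6.67 = 8671.00
  stratum Site IV: N_h·S_h = 1600·4.08 = 6528.00
  stratum Site V: N_h·S_h = 200·6.71 = 1342.00
Σ N_h S_h = 21451.50
n for stratum Site II = 267·3349.00/21451.50 = 41.684 → 42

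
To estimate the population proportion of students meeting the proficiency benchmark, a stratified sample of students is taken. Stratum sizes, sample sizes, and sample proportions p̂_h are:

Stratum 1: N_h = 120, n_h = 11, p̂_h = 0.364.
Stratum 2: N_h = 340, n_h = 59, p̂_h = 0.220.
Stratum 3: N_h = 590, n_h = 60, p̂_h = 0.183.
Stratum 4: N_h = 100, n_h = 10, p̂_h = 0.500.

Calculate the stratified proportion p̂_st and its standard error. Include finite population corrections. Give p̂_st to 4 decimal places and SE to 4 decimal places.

p̂_st ≈ 0.2404, SE ≈ 0.0351

N = 1150; stratum weights W_h = N_h/N.
p̂_st = Σ W_h p̂_h = (120·0.364 + 340·0.220 + 590·0.183 + 100·0.500)/1150 = 0.24039
V̂(p̂_st) = Σ W_h² (1 − n_h/N_h) p̂_h(1−p̂_h)/(n_h−1):
  stratum 1: (120/1150)²·(1 − 11/120)·0.364·0.636/10 = 0.000228966
  stratum 2: (340/1150)²·(1 − 59/340)·0.220·0.780/58 = 0.000213737
  stratum 3: (590/1150)²·(1 − 60/590)·0.183·0.817/59 = 0.000599175
  stratum 4: (100/1150)²·(1 − 10/100)·0.500·0.500/9 = 0.000189036
V̂(p̂_st) = 0.00123091; SE = √V̂ = 0.0350844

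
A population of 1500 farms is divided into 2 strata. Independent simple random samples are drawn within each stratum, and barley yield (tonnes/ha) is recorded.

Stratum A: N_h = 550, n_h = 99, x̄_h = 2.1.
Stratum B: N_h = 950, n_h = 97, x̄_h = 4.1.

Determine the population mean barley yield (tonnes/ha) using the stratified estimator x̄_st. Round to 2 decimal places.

N = Σ N_h = 1500. Stratum weights W_h = N_h/N.
x̄_st = (550·2.1 + 950·4.1) / 1500 = 3.3667

x̄_st ≈ 3.37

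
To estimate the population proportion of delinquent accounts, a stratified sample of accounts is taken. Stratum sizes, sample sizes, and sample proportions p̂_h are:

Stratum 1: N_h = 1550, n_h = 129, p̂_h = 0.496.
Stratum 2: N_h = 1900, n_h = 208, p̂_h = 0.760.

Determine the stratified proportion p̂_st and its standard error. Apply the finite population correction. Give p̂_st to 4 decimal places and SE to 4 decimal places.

p̂_st ≈ 0.6414, SE ≈ 0.0245

N = 3450; stratum weights W_h = N_h/N.
p̂_st = Σ W_h p̂_h = (1550·0.496 + 1900·0.760)/3450 = 0.64139
V̂(p̂_st) = Σ W_h² (1 − n_h/N_h) p̂_h(1−p̂_h)/(n_h−1):
  stratum 1: (1550/3450)²·(1 − 129/1550)·0.496·0.504/128 = 0.000361401
  stratum 2: (1900/3450)²·(1 − 208/1900)·0.760·0.240/207 = 0.000237996
V̂(p̂_st) = 0.000599398; SE = √V̂ = 0.0244826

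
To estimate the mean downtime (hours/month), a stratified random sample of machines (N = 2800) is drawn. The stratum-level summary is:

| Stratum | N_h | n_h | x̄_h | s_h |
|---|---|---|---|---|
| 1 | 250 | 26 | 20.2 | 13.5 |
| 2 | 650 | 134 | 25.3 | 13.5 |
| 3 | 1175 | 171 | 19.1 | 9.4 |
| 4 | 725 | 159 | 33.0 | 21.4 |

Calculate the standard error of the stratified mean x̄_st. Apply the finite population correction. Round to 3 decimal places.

SE(x̄_st) ≈ 0.580

V̂(x̄_st) = Σ W_h² (1 − n_h/N_h) s_h²/n_h, with W_h = N_h/N and N = 2800:
  stratum 1: (250/2800)²·(1 − 26/250)·13.5²/26 = 0.0500687
  stratum 2: (650/2800)²·(1 − 134/650)·13.5²/134 = 0.0581848
  stratum 3: (1175/2800)²·(1 − 171/1175)·9.4²/171 = 0.0777526
  stratum 4: (725/2800)²·(1 − 159/725)·21.4²/159 = 0.150754
V̂(x̄_st) = 0.33676
SE(x̄_st) = √0.33676 = 0.58031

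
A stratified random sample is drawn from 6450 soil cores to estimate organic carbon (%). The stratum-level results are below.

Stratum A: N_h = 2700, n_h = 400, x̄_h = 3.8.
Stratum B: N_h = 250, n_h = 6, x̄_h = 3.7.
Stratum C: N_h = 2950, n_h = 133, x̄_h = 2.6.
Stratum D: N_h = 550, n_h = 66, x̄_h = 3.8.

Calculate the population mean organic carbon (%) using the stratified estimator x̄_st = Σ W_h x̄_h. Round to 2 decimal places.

N = Σ N_h = 6450. Stratum weights W_h = N_h/N.
x̄_st = (2700·3.8 + 250·3.7 + 2950·2.6 + 550·3.8) / 6450 = 3.2473

x̄_st ≈ 3.25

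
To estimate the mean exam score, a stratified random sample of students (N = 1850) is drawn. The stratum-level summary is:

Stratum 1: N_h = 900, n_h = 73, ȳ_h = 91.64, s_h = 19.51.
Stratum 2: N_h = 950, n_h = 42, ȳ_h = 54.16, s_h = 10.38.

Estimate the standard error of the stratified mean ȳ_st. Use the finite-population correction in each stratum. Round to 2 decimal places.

SE(ȳ_st) ≈ 1.33

V̂(ȳ_st) = Σ W_h² (1 − n_h/N_h) s_h²/n_h, with W_h = N_h/N and N = 1850:
  stratum 1: (900/1850)²·(1 − 73/900)·19.51²/73 = 1.13396
  stratum 2: (950/1850)²·(1 − 42/950)·10.38²/42 = 0.646564
V̂(ȳ_st) = 1.78052
SE(ȳ_st) = √1.78052 = 1.33436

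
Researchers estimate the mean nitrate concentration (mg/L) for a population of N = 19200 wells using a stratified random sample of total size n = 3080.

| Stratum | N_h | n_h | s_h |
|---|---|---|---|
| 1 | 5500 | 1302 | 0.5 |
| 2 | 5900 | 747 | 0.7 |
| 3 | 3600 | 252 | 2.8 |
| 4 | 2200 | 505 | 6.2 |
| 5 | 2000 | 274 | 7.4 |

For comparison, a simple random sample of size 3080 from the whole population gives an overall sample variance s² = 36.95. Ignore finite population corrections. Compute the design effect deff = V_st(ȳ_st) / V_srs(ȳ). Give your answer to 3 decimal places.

deff ≈ 0.362

V̂(ȳ_st) = Σ W_h² s_h²/n_h, with W_h = N_h/N and N = 19200:
  stratum 1: (5500/19200)²·0.5²/1302 = 1.57562e-05
  stratum 2: (5900/19200)²·0.7²/747 = 6.19408e-05
  stratum 3: (3600/19200)²·2.8²/252 = 0.00109375
  stratum 4: (2200/19200)²·6.2²/505 = 0.00099939
  stratum 5: (2000/19200)²·7.4²/274 = 0.00216855
V_st = 0.00433939
V_srs = s²/n = 36.95/3080 = 0.0119968
deff = V_st / V_srs = 0.00433939/0.0119968 = 0.3617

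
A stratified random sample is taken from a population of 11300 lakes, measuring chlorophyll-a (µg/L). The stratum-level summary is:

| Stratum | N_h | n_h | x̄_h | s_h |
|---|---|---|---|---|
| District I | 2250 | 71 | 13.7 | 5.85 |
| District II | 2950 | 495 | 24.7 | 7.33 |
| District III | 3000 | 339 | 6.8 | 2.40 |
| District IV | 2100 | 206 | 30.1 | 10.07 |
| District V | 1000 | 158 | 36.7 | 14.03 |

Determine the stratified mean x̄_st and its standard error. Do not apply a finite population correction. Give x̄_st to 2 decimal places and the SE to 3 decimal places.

x̄_st = Σ W_h x̄_h = (2250·13.7 + 2950·24.7 + 3000·6.8 + 2100·30.1 + 1000·36.7)/11300 = 19.82301
V̂(x̄_st) = Σ W_h² s_h²/n_h, with W_h = N_h/N and N = 11300:
  stratum District I: (2250/11300)²·5.85²/71 = 0.01911
  stratum District II: (2950/11300)²·7.33²/495 = 0.00739758
  stratum District III: (3000/11300)²·2.40²/339 = 0.00119759
  stratum District IV: (2100/11300)²·10.07²/206 = 0.017001
  stratum District V: (1000/11300)²·14.03²/158 = 0.00975666
V̂(x̄_st) = 0.0544628
SE(x̄_st) = √0.0544628 = 0.233373

x̄_st ≈ 19.82, SE ≈ 0.233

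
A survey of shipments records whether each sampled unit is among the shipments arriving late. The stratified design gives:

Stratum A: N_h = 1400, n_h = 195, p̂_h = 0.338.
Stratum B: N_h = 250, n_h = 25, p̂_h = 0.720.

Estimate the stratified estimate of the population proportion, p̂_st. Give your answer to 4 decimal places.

p̂_st ≈ 0.3959

N = 1650; stratum weights W_h = N_h/N.
p̂_st = Σ W_h p̂_h = (1400·0.338 + 250·0.720)/1650 = 0.39588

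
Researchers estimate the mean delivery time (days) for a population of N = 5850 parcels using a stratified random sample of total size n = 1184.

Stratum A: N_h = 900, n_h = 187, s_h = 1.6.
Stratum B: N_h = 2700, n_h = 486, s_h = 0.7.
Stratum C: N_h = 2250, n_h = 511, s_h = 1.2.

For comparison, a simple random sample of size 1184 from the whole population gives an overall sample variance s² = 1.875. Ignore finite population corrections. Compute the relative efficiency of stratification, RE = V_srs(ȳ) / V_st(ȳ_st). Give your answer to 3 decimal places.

V̂(ȳ_st) = Σ W_h² s_h²/n_h, with W_h = N_h/N and N = 5850:
  stratum A: (900/5850)²·1.6²/187 = 0.00032402
  stratum B: (2700/5850)²·0.7²/486 = 0.000214771
  stratum C: (2250/5850)²·1.2²/511 = 0.000416864
V_st = 0.000955655
V_srs = s²/n = 1.875/1184 = 0.00158361
Relative efficiency = V_srs / V_st = 0.00158361/0.000955655 = 1.6571

RE ≈ 1.657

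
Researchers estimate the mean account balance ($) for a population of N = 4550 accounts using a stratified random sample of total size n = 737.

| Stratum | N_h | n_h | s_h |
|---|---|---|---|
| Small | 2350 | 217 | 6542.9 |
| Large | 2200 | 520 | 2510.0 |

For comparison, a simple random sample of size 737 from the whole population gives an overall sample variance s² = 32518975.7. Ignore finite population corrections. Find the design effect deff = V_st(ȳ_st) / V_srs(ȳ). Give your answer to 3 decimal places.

V̂(ȳ_st) = Σ W_h² s_h²/n_h, with W_h = N_h/N and N = 4550:
  stratum Small: (2350/4550)²·6542.9²/217 = 52625.2
  stratum Large: (2200/4550)²·2510.0²/520 = 2832.48
V_st = 55457.7
V_srs = s²/n = 32518975.7/737 = 44123.4
deff = V_st / V_srs = 55457.7/44123.4 = 1.2569

deff ≈ 1.257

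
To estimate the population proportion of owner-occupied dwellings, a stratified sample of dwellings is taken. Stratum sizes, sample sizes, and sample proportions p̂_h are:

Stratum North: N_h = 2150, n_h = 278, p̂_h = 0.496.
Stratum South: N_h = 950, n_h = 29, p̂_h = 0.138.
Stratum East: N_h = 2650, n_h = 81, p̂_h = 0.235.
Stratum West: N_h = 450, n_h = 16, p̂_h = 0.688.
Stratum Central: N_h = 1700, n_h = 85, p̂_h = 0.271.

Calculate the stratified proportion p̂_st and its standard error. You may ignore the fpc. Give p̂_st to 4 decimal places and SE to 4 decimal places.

p̂_st ≈ 0.3279, SE ≈ 0.0232

N = 7900; stratum weights W_h = N_h/N.
p̂_st = Σ W_h p̂_h = (2150·0.496 + 950·0.138 + 2650·0.235 + 450·0.688 + 1700·0.271)/7900 = 0.32792
V̂(p̂_st) = Σ W_h² p̂_h(1−p̂_h)/(n_h−1):
  stratum North: (2150/7900)²·0.496·0.504/277 = 6.68429e-05
  stratum South: (950/7900)²·0.138·0.862/28 = 6.14358e-05
  stratum East: (2650/7900)²·0.235·0.765/80 = 0.000252858
  stratum West: (450/7900)²·0.688·0.312/15 = 4.64326e-05
  stratum Central: (1700/7900)²·0.271·0.729/84 = 0.000108908
V̂(p̂_st) = 0.000536478; SE = √V̂ = 0.023162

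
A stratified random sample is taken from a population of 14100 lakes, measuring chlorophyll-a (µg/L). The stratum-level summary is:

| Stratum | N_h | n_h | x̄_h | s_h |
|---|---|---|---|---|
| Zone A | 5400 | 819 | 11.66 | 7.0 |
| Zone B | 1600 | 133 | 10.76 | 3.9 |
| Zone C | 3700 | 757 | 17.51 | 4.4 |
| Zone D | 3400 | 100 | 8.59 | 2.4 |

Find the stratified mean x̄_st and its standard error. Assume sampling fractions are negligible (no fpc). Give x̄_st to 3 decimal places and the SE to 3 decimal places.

x̄_st ≈ 12.353, SE ≈ 0.124

x̄_st = Σ W_h x̄_h = (5400·11.66 + 1600·10.76 + 3700·17.51 + 3400·8.59)/14100 = 12.35270
V̂(x̄_st) = Σ W_h² s_h²/n_h, with W_h = N_h/N and N = 14100:
  stratum Zone A: (5400/14100)²·7.0²/819 = 0.00877529
  stratum Zone B: (1600/14100)²·3.9²/133 = 0.00147258
  stratum Zone C: (3700/14100)²·4.4²/757 = 0.00176106
  stratum Zone D: (3400/14100)²·2.4²/100 = 0.00334921
V̂(x̄_st) = 0.0153581
SE(x̄_st) = √0.0153581 = 0.123928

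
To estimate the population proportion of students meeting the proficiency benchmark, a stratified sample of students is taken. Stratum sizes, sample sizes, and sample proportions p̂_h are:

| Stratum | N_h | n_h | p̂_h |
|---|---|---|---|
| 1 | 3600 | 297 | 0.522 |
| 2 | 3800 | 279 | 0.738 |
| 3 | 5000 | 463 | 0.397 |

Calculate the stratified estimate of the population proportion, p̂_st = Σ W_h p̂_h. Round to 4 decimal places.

p̂_st ≈ 0.5378

N = 12400; stratum weights W_h = N_h/N.
p̂_st = Σ W_h p̂_h = (3600·0.522 + 3800·0.738 + 5000·0.397)/12400 = 0.53779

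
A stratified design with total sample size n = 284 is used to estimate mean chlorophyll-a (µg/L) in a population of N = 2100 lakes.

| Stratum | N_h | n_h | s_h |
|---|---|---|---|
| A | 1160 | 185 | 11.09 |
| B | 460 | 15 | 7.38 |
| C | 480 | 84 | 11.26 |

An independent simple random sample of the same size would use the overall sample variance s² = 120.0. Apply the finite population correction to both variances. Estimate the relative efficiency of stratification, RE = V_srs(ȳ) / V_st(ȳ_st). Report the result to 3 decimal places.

V̂(ȳ_st) = Σ W_h² (1 − n_h/N_h) s_h²/n_h, with W_h = N_h/N and N = 2100:
  stratum A: (1160/2100)²·(1 − 185/1160)·11.09²/185 = 0.170496
  stratum B: (460/2100)²·(1 − 15/460)·7.38²/15 = 0.168539
  stratum C: (480/2100)²·(1 − 84/480)·11.26²/84 = 0.0650572
V_st = 0.404093
V_srs = (1 − 284/2100)·120.0/284 = 0.365392
Relative efficiency = V_srs / V_st = 0.365392/0.404093 = 0.9042

RE ≈ 0.904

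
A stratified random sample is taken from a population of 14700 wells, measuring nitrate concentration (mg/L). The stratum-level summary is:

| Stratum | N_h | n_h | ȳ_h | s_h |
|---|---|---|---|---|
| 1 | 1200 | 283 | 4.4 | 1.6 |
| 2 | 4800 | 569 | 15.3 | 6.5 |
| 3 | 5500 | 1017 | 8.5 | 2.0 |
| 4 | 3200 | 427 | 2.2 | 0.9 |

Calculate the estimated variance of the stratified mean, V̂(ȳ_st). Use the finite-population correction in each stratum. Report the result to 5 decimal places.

V̂(ȳ_st) ≈ 0.00755

V̂(ȳ_st) = Σ W_h² (1 − n_h/N_h) s_h²/n_h, with W_h = N_h/N and N = 14700:
  stratum 1: (1200/14700)²·(1 − 283/1200)·1.6²/283 = 4.60648e-05
  stratum 2: (4800/14700)²·(1 − 569/4800)·6.5²/569 = 0.00697853
  stratum 3: (5500/14700)²·(1 − 1017/5500)·2.0²/1017 = 0.000448782
  stratum 4: (3200/14700)²·(1 − 427/3200)·0.9²/427 = 7.78973e-05
V̂(ȳ_st) = 0.00755128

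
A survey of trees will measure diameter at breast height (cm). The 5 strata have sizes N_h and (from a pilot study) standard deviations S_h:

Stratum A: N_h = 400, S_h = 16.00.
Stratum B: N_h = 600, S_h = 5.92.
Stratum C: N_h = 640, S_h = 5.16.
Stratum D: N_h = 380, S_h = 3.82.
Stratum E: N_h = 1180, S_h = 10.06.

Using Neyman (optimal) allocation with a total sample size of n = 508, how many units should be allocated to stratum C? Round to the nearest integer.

Neyman allocation: n_h = n · N_h S_h / Σ N_i S_i, with n = 508.
  stratum A: N_h·S_h = 400·16.00 = 6400.00
  stratum B: N_h·S_h = 600·5.92 = 3552.00
  stratum C: N_h·S_h = 640·5.16 = 3302.40
  stratum D: N_h·S_h = 380·3.82 = 1451.60
  stratum E: N_h·S_h = 1180·10.06 = 11870.80
Σ N_h S_h = 26576.80
n for stratum C = 508·3302.40/26576.80 = 63.123 → 63

63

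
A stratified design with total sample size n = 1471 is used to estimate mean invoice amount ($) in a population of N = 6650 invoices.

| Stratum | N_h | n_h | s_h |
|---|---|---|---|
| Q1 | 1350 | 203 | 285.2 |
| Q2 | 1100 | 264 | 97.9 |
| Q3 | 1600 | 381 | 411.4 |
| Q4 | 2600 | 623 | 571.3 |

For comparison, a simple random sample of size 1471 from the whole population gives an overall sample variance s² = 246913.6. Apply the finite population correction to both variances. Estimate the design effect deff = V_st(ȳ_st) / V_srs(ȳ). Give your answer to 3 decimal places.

deff ≈ 0.729

V̂(ȳ_st) = Σ W_h² (1 − n_h/N_h) s_h²/n_h, with W_h = N_h/N and N = 6650:
  stratum Q1: (1350/6650)²·(1 − 203/1350)·285.2²/203 = 14.03
  stratum Q2: (1100/6650)²·(1 − 264/1100)·97.9²/264 = 0.754948
  stratum Q3: (1600/6650)²·(1 − 381/1600)·411.4²/381 = 19.5922
  stratum Q4: (2600/6650)²·(1 − 623/2600)·571.3²/623 = 60.8944
V_st = 95.2715
V_srs = (1 − 1471/6650)·246913.6/1471 = 130.724
deff = V_st / V_srs = 95.2715/130.724 = 0.7288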